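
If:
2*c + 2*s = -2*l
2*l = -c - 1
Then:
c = 1 - 2*s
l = s - 1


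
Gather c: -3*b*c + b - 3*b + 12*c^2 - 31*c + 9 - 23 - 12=-2*b + 12*c^2 + c*(-3*b - 31) - 26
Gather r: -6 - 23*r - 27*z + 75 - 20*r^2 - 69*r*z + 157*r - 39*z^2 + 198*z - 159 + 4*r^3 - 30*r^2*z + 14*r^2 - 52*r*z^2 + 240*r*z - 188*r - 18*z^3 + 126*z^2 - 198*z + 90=4*r^3 + r^2*(-30*z - 6) + r*(-52*z^2 + 171*z - 54) - 18*z^3 + 87*z^2 - 27*z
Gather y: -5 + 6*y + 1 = 6*y - 4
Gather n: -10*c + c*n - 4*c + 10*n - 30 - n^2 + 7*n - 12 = -14*c - n^2 + n*(c + 17) - 42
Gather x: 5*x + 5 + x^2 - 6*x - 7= x^2 - x - 2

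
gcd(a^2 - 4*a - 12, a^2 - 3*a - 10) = a + 2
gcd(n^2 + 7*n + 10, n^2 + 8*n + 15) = n + 5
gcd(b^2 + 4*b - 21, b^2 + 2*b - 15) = b - 3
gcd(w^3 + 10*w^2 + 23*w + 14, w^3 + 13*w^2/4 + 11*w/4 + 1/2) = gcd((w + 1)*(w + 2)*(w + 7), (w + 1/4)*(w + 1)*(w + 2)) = w^2 + 3*w + 2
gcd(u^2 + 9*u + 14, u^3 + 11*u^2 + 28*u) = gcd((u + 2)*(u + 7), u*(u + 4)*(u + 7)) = u + 7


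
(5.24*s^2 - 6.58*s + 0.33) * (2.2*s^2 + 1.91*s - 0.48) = 11.528*s^4 - 4.4676*s^3 - 14.357*s^2 + 3.7887*s - 0.1584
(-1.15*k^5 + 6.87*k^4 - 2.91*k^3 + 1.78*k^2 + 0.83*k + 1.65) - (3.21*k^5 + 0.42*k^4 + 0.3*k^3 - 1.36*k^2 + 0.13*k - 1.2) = -4.36*k^5 + 6.45*k^4 - 3.21*k^3 + 3.14*k^2 + 0.7*k + 2.85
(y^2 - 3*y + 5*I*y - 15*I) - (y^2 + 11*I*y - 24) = -3*y - 6*I*y + 24 - 15*I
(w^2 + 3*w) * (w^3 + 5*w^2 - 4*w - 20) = w^5 + 8*w^4 + 11*w^3 - 32*w^2 - 60*w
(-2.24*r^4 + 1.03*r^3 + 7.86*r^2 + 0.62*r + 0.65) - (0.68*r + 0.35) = -2.24*r^4 + 1.03*r^3 + 7.86*r^2 - 0.0600000000000001*r + 0.3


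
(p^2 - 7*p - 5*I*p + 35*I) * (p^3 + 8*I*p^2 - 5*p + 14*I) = p^5 - 7*p^4 + 3*I*p^4 + 35*p^3 - 21*I*p^3 - 245*p^2 + 39*I*p^2 + 70*p - 273*I*p - 490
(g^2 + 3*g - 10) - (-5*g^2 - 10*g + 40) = 6*g^2 + 13*g - 50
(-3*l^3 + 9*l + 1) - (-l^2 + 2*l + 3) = -3*l^3 + l^2 + 7*l - 2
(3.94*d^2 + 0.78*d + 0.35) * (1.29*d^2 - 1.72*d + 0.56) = 5.0826*d^4 - 5.7706*d^3 + 1.3163*d^2 - 0.1652*d + 0.196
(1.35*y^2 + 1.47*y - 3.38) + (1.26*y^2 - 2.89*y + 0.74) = 2.61*y^2 - 1.42*y - 2.64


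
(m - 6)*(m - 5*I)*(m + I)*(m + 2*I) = m^4 - 6*m^3 - 2*I*m^3 + 13*m^2 + 12*I*m^2 - 78*m + 10*I*m - 60*I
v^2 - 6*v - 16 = (v - 8)*(v + 2)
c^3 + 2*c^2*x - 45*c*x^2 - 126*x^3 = (c - 7*x)*(c + 3*x)*(c + 6*x)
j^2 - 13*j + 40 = (j - 8)*(j - 5)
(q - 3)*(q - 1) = q^2 - 4*q + 3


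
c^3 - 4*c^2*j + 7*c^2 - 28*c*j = c*(c + 7)*(c - 4*j)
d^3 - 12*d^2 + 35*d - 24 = (d - 8)*(d - 3)*(d - 1)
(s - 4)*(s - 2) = s^2 - 6*s + 8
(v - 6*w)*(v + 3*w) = v^2 - 3*v*w - 18*w^2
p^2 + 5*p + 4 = (p + 1)*(p + 4)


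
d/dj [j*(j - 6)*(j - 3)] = 3*j^2 - 18*j + 18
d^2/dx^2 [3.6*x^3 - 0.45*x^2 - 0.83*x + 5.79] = 21.6*x - 0.9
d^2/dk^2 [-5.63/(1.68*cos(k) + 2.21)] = (-20.903064*cos(k) + 7.945056*cos(2*k) - 23.835168)/(1.68*cos(k) + 2.21)^3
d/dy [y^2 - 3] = 2*y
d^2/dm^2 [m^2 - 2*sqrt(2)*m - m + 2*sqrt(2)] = 2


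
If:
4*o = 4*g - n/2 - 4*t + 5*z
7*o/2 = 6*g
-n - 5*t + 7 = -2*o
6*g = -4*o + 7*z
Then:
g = 49*z/90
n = 56/3 - 878*z/135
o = 14*z/15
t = 226*z/135 - 7/3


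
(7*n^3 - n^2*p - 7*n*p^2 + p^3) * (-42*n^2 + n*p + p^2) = -294*n^5 + 49*n^4*p + 300*n^3*p^2 - 50*n^2*p^3 - 6*n*p^4 + p^5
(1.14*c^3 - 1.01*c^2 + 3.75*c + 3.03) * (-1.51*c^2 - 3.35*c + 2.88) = -1.7214*c^5 - 2.2939*c^4 + 1.0042*c^3 - 20.0466*c^2 + 0.6495*c + 8.7264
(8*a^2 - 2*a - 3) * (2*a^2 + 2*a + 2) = 16*a^4 + 12*a^3 + 6*a^2 - 10*a - 6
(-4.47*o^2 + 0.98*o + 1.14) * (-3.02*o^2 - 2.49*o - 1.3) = 13.4994*o^4 + 8.1707*o^3 - 0.0720000000000001*o^2 - 4.1126*o - 1.482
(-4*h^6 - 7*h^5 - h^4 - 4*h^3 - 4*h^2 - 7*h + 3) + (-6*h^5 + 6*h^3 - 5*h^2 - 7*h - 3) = -4*h^6 - 13*h^5 - h^4 + 2*h^3 - 9*h^2 - 14*h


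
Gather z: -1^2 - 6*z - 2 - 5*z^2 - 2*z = -5*z^2 - 8*z - 3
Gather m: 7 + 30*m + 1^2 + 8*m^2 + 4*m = 8*m^2 + 34*m + 8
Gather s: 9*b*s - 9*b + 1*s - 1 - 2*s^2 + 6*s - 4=-9*b - 2*s^2 + s*(9*b + 7) - 5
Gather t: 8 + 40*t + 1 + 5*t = 45*t + 9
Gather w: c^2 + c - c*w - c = c^2 - c*w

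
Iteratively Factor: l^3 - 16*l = (l + 4)*(l^2 - 4*l) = l*(l + 4)*(l - 4)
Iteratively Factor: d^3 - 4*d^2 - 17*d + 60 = (d + 4)*(d^2 - 8*d + 15) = (d - 3)*(d + 4)*(d - 5)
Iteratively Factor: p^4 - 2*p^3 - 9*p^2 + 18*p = (p - 3)*(p^3 + p^2 - 6*p) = (p - 3)*(p + 3)*(p^2 - 2*p) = (p - 3)*(p - 2)*(p + 3)*(p)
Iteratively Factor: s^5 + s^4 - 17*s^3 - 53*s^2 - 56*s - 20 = (s - 5)*(s^4 + 6*s^3 + 13*s^2 + 12*s + 4) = (s - 5)*(s + 1)*(s^3 + 5*s^2 + 8*s + 4) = (s - 5)*(s + 1)*(s + 2)*(s^2 + 3*s + 2) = (s - 5)*(s + 1)*(s + 2)^2*(s + 1)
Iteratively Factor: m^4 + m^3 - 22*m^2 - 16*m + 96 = (m + 3)*(m^3 - 2*m^2 - 16*m + 32) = (m - 4)*(m + 3)*(m^2 + 2*m - 8) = (m - 4)*(m - 2)*(m + 3)*(m + 4)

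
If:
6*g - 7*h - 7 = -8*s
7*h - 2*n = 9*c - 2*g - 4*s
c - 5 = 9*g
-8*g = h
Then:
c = 373/62 - 36*s/31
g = 7/62 - 4*s/31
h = 32*s/31 - 28/31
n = 332*s/31 - 3735/124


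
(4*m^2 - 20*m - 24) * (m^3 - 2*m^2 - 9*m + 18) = 4*m^5 - 28*m^4 - 20*m^3 + 300*m^2 - 144*m - 432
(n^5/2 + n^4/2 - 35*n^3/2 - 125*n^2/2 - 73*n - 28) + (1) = n^5/2 + n^4/2 - 35*n^3/2 - 125*n^2/2 - 73*n - 27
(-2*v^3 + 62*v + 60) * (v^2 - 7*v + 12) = -2*v^5 + 14*v^4 + 38*v^3 - 374*v^2 + 324*v + 720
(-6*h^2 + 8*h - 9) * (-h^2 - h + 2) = 6*h^4 - 2*h^3 - 11*h^2 + 25*h - 18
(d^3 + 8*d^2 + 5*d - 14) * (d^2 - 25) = d^5 + 8*d^4 - 20*d^3 - 214*d^2 - 125*d + 350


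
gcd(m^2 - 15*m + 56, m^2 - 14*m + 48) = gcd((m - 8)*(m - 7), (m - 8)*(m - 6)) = m - 8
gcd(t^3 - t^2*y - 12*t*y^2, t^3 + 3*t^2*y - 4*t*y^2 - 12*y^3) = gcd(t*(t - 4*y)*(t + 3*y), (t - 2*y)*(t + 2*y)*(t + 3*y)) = t + 3*y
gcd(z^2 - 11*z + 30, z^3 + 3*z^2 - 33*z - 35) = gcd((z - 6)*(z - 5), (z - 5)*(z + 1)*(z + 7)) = z - 5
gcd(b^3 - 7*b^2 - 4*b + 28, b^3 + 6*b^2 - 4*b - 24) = b^2 - 4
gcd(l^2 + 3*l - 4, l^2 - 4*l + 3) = l - 1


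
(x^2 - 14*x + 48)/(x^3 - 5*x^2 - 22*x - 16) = (x - 6)/(x^2 + 3*x + 2)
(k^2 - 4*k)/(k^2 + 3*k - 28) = k/(k + 7)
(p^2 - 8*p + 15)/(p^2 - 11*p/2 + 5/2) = 2*(p - 3)/(2*p - 1)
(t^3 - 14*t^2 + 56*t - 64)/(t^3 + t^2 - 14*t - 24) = (t^2 - 10*t + 16)/(t^2 + 5*t + 6)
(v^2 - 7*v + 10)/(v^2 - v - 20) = (v - 2)/(v + 4)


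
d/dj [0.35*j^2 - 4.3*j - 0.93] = 0.7*j - 4.3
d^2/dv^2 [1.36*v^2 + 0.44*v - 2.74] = 2.72000000000000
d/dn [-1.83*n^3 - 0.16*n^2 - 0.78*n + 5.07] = -5.49*n^2 - 0.32*n - 0.78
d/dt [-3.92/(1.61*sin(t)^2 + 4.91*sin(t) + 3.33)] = (12.6224*sin(t) + 19.2472)*cos(t)/(1.61*sin(t)^2 + 4.91*sin(t) + 3.33)^2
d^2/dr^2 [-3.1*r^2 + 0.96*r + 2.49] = -6.20000000000000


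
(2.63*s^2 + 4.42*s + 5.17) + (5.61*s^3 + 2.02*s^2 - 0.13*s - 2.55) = 5.61*s^3 + 4.65*s^2 + 4.29*s + 2.62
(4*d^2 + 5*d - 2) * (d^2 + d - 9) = 4*d^4 + 9*d^3 - 33*d^2 - 47*d + 18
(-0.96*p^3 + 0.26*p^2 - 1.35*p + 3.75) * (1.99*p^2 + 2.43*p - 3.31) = -1.9104*p^5 - 1.8154*p^4 + 1.1229*p^3 + 3.3214*p^2 + 13.581*p - 12.4125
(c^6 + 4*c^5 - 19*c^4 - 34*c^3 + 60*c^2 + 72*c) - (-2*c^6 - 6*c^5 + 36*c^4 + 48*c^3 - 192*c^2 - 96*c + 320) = 3*c^6 + 10*c^5 - 55*c^4 - 82*c^3 + 252*c^2 + 168*c - 320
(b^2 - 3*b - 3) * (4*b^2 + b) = 4*b^4 - 11*b^3 - 15*b^2 - 3*b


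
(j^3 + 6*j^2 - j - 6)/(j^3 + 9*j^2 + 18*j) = (j^2 - 1)/(j*(j + 3))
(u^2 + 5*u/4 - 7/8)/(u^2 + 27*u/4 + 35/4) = (u - 1/2)/(u + 5)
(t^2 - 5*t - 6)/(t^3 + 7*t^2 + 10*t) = (t^2 - 5*t - 6)/(t*(t^2 + 7*t + 10))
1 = 1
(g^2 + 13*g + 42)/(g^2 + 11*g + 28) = (g + 6)/(g + 4)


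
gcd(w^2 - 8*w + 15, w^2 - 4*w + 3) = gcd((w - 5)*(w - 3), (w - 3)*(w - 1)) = w - 3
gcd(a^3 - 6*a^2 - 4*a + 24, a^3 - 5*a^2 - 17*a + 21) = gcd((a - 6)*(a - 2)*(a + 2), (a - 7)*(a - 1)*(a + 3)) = 1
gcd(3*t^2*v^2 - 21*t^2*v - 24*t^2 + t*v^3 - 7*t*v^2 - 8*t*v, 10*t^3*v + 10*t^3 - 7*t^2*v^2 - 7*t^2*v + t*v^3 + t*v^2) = t*v + t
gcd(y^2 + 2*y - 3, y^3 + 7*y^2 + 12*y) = y + 3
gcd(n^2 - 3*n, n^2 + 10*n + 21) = 1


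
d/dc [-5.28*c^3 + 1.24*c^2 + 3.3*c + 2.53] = -15.84*c^2 + 2.48*c + 3.3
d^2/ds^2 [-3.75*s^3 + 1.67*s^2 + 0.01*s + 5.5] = 3.34 - 22.5*s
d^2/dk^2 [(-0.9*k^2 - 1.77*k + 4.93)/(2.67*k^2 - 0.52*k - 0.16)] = (-27.735426*k^3 + 208.565982*k^2 - 45.605736*k + 7.126784)/(19.034163*k^6 - 11.121084*k^5 - 1.255968*k^4 + 1.192256*k^3 + 0.075264*k^2 - 0.039936*k - 0.004096)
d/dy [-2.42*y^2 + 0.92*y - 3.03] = 0.92 - 4.84*y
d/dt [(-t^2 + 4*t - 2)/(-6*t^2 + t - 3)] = (23*t^2 - 18*t - 10)/(36*t^4 - 12*t^3 + 37*t^2 - 6*t + 9)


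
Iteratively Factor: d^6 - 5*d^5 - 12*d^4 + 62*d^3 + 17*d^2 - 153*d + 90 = (d + 2)*(d^5 - 7*d^4 + 2*d^3 + 58*d^2 - 99*d + 45) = (d - 3)*(d + 2)*(d^4 - 4*d^3 - 10*d^2 + 28*d - 15) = (d - 3)*(d - 1)*(d + 2)*(d^3 - 3*d^2 - 13*d + 15) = (d - 3)*(d - 1)*(d + 2)*(d + 3)*(d^2 - 6*d + 5) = (d - 5)*(d - 3)*(d - 1)*(d + 2)*(d + 3)*(d - 1)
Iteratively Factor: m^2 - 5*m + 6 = (m - 2)*(m - 3)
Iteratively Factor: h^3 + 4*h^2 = (h)*(h^2 + 4*h) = h^2*(h + 4)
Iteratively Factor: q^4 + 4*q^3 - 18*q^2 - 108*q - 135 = (q - 5)*(q^3 + 9*q^2 + 27*q + 27) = (q - 5)*(q + 3)*(q^2 + 6*q + 9) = (q - 5)*(q + 3)^2*(q + 3)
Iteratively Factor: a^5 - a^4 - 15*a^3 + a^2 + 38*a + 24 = (a + 1)*(a^4 - 2*a^3 - 13*a^2 + 14*a + 24) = (a - 2)*(a + 1)*(a^3 - 13*a - 12) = (a - 2)*(a + 1)*(a + 3)*(a^2 - 3*a - 4) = (a - 4)*(a - 2)*(a + 1)*(a + 3)*(a + 1)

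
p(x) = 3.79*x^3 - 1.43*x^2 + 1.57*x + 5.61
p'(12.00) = 1604.53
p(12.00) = 6367.65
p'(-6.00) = 428.05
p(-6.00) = -873.93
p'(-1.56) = 33.70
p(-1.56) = -14.71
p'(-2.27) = 66.65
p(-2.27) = -49.65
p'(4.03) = 174.70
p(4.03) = 236.77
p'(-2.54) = 82.19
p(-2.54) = -69.71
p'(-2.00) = 52.77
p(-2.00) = -33.57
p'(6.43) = 453.27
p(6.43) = 964.14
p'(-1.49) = 31.07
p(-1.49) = -12.44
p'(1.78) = 32.50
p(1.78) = 25.25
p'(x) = 11.37*x^2 - 2.86*x + 1.57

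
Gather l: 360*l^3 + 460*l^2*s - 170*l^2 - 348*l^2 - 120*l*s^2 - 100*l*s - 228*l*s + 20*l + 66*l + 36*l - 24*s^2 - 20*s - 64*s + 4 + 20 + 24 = 360*l^3 + l^2*(460*s - 518) + l*(-120*s^2 - 328*s + 122) - 24*s^2 - 84*s + 48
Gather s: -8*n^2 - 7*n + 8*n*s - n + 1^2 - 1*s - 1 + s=-8*n^2 + 8*n*s - 8*n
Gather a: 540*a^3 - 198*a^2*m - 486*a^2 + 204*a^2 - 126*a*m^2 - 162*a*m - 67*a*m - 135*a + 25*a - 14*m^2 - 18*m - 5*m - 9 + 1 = 540*a^3 + a^2*(-198*m - 282) + a*(-126*m^2 - 229*m - 110) - 14*m^2 - 23*m - 8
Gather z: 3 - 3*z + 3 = 6 - 3*z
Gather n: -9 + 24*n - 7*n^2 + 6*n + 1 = -7*n^2 + 30*n - 8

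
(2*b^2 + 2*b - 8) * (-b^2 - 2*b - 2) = -2*b^4 - 6*b^3 + 12*b + 16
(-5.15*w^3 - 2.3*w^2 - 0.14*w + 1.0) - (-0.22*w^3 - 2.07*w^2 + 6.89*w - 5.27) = -4.93*w^3 - 0.23*w^2 - 7.03*w + 6.27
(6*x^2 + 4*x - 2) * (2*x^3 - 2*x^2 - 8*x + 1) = 12*x^5 - 4*x^4 - 60*x^3 - 22*x^2 + 20*x - 2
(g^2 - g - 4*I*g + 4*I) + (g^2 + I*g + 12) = 2*g^2 - g - 3*I*g + 12 + 4*I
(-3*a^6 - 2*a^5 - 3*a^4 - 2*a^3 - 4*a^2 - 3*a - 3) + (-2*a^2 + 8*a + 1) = -3*a^6 - 2*a^5 - 3*a^4 - 2*a^3 - 6*a^2 + 5*a - 2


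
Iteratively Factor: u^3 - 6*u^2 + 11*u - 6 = (u - 3)*(u^2 - 3*u + 2) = (u - 3)*(u - 2)*(u - 1)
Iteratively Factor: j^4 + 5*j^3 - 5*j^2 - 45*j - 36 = (j - 3)*(j^3 + 8*j^2 + 19*j + 12) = (j - 3)*(j + 4)*(j^2 + 4*j + 3) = (j - 3)*(j + 1)*(j + 4)*(j + 3)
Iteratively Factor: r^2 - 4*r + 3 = (r - 1)*(r - 3)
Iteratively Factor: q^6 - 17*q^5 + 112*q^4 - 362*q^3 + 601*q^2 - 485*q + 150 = (q - 1)*(q^5 - 16*q^4 + 96*q^3 - 266*q^2 + 335*q - 150) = (q - 1)^2*(q^4 - 15*q^3 + 81*q^2 - 185*q + 150) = (q - 3)*(q - 1)^2*(q^3 - 12*q^2 + 45*q - 50) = (q - 5)*(q - 3)*(q - 1)^2*(q^2 - 7*q + 10) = (q - 5)*(q - 3)*(q - 2)*(q - 1)^2*(q - 5)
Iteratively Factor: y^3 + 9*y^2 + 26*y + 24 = (y + 3)*(y^2 + 6*y + 8) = (y + 3)*(y + 4)*(y + 2)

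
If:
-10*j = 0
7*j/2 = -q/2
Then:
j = 0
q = 0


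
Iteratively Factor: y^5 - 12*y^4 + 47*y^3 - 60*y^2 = (y)*(y^4 - 12*y^3 + 47*y^2 - 60*y) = y*(y - 3)*(y^3 - 9*y^2 + 20*y) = y*(y - 4)*(y - 3)*(y^2 - 5*y) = y^2*(y - 4)*(y - 3)*(y - 5)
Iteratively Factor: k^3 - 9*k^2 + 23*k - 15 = (k - 5)*(k^2 - 4*k + 3) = (k - 5)*(k - 1)*(k - 3)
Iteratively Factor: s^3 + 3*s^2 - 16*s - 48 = (s + 4)*(s^2 - s - 12) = (s - 4)*(s + 4)*(s + 3)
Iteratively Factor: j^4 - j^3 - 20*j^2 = (j + 4)*(j^3 - 5*j^2) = (j - 5)*(j + 4)*(j^2) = j*(j - 5)*(j + 4)*(j)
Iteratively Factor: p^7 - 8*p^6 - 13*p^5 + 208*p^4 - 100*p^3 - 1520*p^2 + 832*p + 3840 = (p - 5)*(p^6 - 3*p^5 - 28*p^4 + 68*p^3 + 240*p^2 - 320*p - 768) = (p - 5)*(p + 2)*(p^5 - 5*p^4 - 18*p^3 + 104*p^2 + 32*p - 384) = (p - 5)*(p + 2)*(p + 4)*(p^4 - 9*p^3 + 18*p^2 + 32*p - 96) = (p - 5)*(p + 2)^2*(p + 4)*(p^3 - 11*p^2 + 40*p - 48) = (p - 5)*(p - 4)*(p + 2)^2*(p + 4)*(p^2 - 7*p + 12) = (p - 5)*(p - 4)^2*(p + 2)^2*(p + 4)*(p - 3)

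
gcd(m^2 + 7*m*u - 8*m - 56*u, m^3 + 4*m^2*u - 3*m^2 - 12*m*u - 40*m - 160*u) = m - 8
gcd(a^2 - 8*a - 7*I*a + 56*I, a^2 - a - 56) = a - 8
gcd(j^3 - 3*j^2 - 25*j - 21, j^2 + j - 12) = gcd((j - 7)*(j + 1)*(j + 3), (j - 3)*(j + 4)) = 1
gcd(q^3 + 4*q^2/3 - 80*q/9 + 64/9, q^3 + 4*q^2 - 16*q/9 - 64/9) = q^2 + 8*q/3 - 16/3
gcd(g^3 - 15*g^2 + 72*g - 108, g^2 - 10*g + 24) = g - 6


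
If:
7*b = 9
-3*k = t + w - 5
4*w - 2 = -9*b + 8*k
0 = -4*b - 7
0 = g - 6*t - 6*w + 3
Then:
No Solution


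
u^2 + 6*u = u*(u + 6)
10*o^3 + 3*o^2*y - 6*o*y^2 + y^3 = (-5*o + y)*(-2*o + y)*(o + y)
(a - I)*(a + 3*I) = a^2 + 2*I*a + 3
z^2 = z^2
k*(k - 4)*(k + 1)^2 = k^4 - 2*k^3 - 7*k^2 - 4*k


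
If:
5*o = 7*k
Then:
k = 5*o/7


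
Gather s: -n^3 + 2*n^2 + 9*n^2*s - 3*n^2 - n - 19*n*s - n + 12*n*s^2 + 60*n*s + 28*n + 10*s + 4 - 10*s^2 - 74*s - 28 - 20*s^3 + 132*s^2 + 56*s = -n^3 - n^2 + 26*n - 20*s^3 + s^2*(12*n + 122) + s*(9*n^2 + 41*n - 8) - 24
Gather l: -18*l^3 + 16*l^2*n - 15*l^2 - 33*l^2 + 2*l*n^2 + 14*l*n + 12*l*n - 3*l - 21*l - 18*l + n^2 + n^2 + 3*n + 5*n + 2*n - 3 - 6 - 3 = -18*l^3 + l^2*(16*n - 48) + l*(2*n^2 + 26*n - 42) + 2*n^2 + 10*n - 12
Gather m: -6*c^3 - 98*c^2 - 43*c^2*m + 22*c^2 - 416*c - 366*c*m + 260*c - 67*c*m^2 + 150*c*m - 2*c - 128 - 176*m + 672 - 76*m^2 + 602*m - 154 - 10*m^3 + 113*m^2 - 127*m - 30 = -6*c^3 - 76*c^2 - 158*c - 10*m^3 + m^2*(37 - 67*c) + m*(-43*c^2 - 216*c + 299) + 360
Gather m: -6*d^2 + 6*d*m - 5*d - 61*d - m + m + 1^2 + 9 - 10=-6*d^2 + 6*d*m - 66*d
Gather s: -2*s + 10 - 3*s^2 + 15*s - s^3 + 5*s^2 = -s^3 + 2*s^2 + 13*s + 10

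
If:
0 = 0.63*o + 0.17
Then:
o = -0.27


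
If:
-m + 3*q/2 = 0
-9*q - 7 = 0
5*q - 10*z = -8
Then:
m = -7/6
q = -7/9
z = 37/90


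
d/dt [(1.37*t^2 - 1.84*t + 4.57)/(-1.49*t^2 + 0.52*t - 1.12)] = (-2.0292*t^2 + 10.5498*t - 0.3156)/(2.2201*t^4 - 1.5496*t^3 + 3.608*t^2 - 1.1648*t + 1.2544)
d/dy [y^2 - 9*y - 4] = 2*y - 9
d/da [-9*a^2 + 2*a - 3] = 2 - 18*a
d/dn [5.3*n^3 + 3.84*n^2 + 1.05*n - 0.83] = 15.9*n^2 + 7.68*n + 1.05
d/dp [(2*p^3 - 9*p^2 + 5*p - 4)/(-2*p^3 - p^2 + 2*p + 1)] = (-20*p^4 + 28*p^3 - 31*p^2 - 26*p + 13)/(4*p^6 + 4*p^5 - 7*p^4 - 8*p^3 + 2*p^2 + 4*p + 1)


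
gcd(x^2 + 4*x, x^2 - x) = x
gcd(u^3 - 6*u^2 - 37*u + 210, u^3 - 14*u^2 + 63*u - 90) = u - 5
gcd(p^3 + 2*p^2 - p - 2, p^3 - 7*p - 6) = p^2 + 3*p + 2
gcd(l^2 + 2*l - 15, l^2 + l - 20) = l + 5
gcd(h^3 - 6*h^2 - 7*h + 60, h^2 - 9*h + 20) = h^2 - 9*h + 20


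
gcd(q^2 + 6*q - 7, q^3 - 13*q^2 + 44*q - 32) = q - 1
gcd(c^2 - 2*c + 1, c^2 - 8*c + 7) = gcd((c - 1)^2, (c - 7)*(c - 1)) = c - 1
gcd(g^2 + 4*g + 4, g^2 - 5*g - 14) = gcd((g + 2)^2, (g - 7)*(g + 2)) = g + 2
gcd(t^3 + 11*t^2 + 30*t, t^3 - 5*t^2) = t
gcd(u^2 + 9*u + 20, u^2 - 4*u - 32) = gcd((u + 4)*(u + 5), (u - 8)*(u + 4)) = u + 4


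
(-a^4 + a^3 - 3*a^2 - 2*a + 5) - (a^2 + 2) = -a^4 + a^3 - 4*a^2 - 2*a + 3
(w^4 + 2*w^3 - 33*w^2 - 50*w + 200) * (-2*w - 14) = -2*w^5 - 18*w^4 + 38*w^3 + 562*w^2 + 300*w - 2800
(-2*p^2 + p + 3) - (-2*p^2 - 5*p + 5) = 6*p - 2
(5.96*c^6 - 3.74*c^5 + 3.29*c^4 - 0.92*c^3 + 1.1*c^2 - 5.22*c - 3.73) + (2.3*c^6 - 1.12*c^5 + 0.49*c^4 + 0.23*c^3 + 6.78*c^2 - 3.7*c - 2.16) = 8.26*c^6 - 4.86*c^5 + 3.78*c^4 - 0.69*c^3 + 7.88*c^2 - 8.92*c - 5.89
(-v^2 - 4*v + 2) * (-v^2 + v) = v^4 + 3*v^3 - 6*v^2 + 2*v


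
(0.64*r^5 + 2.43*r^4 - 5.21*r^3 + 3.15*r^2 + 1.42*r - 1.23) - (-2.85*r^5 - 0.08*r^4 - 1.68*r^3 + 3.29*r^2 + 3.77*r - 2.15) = 3.49*r^5 + 2.51*r^4 - 3.53*r^3 - 0.14*r^2 - 2.35*r + 0.92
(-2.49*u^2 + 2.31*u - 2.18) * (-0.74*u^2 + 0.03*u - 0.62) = 1.8426*u^4 - 1.7841*u^3 + 3.2263*u^2 - 1.4976*u + 1.3516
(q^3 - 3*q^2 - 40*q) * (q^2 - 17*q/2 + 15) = q^5 - 23*q^4/2 + q^3/2 + 295*q^2 - 600*q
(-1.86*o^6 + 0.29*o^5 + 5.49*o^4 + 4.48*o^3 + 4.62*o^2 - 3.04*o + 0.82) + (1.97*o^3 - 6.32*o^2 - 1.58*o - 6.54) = -1.86*o^6 + 0.29*o^5 + 5.49*o^4 + 6.45*o^3 - 1.7*o^2 - 4.62*o - 5.72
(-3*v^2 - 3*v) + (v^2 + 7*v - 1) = -2*v^2 + 4*v - 1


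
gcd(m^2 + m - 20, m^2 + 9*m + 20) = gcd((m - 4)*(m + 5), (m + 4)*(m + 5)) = m + 5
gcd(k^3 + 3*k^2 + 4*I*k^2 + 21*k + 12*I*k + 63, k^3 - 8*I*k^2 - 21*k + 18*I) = k - 3*I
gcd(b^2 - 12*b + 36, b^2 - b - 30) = b - 6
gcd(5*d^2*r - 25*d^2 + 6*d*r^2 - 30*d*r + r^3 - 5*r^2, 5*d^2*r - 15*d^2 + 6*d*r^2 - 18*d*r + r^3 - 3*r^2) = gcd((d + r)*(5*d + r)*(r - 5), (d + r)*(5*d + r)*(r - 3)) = 5*d^2 + 6*d*r + r^2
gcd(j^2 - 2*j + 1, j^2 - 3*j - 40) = 1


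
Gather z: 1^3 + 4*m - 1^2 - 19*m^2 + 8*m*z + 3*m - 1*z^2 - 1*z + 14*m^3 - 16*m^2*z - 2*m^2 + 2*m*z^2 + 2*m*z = 14*m^3 - 21*m^2 + 7*m + z^2*(2*m - 1) + z*(-16*m^2 + 10*m - 1)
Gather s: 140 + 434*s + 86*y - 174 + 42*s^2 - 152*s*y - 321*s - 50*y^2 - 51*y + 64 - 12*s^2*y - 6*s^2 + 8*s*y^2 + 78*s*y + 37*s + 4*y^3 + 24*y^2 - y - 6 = s^2*(36 - 12*y) + s*(8*y^2 - 74*y + 150) + 4*y^3 - 26*y^2 + 34*y + 24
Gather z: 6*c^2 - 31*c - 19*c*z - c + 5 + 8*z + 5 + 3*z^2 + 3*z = 6*c^2 - 32*c + 3*z^2 + z*(11 - 19*c) + 10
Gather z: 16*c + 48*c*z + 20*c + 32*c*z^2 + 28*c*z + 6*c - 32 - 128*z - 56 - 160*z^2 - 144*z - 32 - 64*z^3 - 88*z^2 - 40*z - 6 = 42*c - 64*z^3 + z^2*(32*c - 248) + z*(76*c - 312) - 126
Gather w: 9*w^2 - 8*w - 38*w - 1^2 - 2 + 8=9*w^2 - 46*w + 5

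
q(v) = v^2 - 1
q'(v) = 2*v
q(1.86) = 2.46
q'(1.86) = 3.72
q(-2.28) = 4.20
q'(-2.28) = -4.56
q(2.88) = 7.29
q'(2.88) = 5.76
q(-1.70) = 1.89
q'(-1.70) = -3.40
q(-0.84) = -0.29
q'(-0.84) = -1.68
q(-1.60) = 1.56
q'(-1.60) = -3.20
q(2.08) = 3.33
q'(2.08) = 4.16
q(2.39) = 4.71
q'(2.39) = 4.78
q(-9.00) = 80.00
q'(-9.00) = -18.00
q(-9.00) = 80.00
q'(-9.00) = -18.00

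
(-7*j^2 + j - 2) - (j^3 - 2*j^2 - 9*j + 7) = -j^3 - 5*j^2 + 10*j - 9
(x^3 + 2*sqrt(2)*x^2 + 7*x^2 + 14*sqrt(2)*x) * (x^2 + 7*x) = x^5 + 2*sqrt(2)*x^4 + 14*x^4 + 28*sqrt(2)*x^3 + 49*x^3 + 98*sqrt(2)*x^2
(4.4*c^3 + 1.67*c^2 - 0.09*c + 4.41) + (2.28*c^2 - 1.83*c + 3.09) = 4.4*c^3 + 3.95*c^2 - 1.92*c + 7.5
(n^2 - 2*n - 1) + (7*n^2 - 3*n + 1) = 8*n^2 - 5*n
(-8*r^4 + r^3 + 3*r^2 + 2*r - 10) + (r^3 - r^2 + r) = -8*r^4 + 2*r^3 + 2*r^2 + 3*r - 10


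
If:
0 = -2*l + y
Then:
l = y/2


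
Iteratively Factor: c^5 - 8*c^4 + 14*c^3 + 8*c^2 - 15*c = (c - 1)*(c^4 - 7*c^3 + 7*c^2 + 15*c) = c*(c - 1)*(c^3 - 7*c^2 + 7*c + 15) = c*(c - 3)*(c - 1)*(c^2 - 4*c - 5) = c*(c - 5)*(c - 3)*(c - 1)*(c + 1)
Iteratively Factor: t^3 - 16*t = (t)*(t^2 - 16) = t*(t - 4)*(t + 4)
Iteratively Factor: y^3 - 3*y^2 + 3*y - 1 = (y - 1)*(y^2 - 2*y + 1) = (y - 1)^2*(y - 1)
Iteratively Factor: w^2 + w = (w)*(w + 1)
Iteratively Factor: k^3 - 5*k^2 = (k)*(k^2 - 5*k) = k^2*(k - 5)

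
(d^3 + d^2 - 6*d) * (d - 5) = d^4 - 4*d^3 - 11*d^2 + 30*d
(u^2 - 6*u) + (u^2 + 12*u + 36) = 2*u^2 + 6*u + 36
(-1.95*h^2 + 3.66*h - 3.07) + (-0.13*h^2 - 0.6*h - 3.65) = -2.08*h^2 + 3.06*h - 6.72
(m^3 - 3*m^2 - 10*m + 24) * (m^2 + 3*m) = m^5 - 19*m^3 - 6*m^2 + 72*m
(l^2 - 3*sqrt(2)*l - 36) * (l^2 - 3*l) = l^4 - 3*sqrt(2)*l^3 - 3*l^3 - 36*l^2 + 9*sqrt(2)*l^2 + 108*l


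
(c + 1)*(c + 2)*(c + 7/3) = c^3 + 16*c^2/3 + 9*c + 14/3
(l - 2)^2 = l^2 - 4*l + 4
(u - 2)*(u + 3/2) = u^2 - u/2 - 3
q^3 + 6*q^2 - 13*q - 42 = (q - 3)*(q + 2)*(q + 7)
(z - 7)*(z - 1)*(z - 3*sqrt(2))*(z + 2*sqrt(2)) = z^4 - 8*z^3 - sqrt(2)*z^3 - 5*z^2 + 8*sqrt(2)*z^2 - 7*sqrt(2)*z + 96*z - 84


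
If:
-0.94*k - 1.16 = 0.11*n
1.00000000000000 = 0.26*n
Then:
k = -1.68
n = 3.85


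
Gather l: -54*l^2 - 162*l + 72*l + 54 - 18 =-54*l^2 - 90*l + 36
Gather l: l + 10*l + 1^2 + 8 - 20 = 11*l - 11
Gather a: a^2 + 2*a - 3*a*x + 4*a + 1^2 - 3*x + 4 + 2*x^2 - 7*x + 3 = a^2 + a*(6 - 3*x) + 2*x^2 - 10*x + 8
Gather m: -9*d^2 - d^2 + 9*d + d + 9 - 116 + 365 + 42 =-10*d^2 + 10*d + 300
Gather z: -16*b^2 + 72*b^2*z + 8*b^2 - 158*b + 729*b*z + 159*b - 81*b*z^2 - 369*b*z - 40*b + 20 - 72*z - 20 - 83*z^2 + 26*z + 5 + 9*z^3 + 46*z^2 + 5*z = -8*b^2 - 39*b + 9*z^3 + z^2*(-81*b - 37) + z*(72*b^2 + 360*b - 41) + 5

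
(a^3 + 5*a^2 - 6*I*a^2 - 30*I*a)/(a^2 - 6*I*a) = a + 5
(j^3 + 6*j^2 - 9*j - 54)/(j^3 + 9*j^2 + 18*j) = (j - 3)/j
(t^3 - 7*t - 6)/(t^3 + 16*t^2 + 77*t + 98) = (t^2 - 2*t - 3)/(t^2 + 14*t + 49)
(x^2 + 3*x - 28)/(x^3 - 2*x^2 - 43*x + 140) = 1/(x - 5)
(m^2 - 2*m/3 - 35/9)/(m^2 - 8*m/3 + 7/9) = (3*m + 5)/(3*m - 1)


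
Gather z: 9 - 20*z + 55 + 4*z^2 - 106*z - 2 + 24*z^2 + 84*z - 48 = 28*z^2 - 42*z + 14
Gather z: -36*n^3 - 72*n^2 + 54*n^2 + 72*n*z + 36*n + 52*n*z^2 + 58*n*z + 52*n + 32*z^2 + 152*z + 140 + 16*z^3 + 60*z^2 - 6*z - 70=-36*n^3 - 18*n^2 + 88*n + 16*z^3 + z^2*(52*n + 92) + z*(130*n + 146) + 70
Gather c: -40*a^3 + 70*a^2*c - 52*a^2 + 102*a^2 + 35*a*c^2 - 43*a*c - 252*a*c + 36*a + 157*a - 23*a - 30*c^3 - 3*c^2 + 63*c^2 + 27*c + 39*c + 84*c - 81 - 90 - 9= -40*a^3 + 50*a^2 + 170*a - 30*c^3 + c^2*(35*a + 60) + c*(70*a^2 - 295*a + 150) - 180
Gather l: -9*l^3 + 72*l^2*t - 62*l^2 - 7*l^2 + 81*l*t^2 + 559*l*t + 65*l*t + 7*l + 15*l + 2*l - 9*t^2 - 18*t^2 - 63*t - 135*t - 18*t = -9*l^3 + l^2*(72*t - 69) + l*(81*t^2 + 624*t + 24) - 27*t^2 - 216*t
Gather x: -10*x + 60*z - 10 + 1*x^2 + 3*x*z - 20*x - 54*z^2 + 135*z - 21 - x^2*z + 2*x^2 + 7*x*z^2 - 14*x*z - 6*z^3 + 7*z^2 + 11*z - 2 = x^2*(3 - z) + x*(7*z^2 - 11*z - 30) - 6*z^3 - 47*z^2 + 206*z - 33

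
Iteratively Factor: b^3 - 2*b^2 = (b - 2)*(b^2) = b*(b - 2)*(b)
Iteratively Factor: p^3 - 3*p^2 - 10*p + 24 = (p - 2)*(p^2 - p - 12) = (p - 2)*(p + 3)*(p - 4)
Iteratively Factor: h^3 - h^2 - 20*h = (h + 4)*(h^2 - 5*h) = h*(h + 4)*(h - 5)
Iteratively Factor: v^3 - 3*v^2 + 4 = (v - 2)*(v^2 - v - 2) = (v - 2)^2*(v + 1)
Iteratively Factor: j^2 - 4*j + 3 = (j - 1)*(j - 3)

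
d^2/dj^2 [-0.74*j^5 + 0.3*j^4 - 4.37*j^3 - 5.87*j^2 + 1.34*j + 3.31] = -14.8*j^3 + 3.6*j^2 - 26.22*j - 11.74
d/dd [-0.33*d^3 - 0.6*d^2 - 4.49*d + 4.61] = -0.99*d^2 - 1.2*d - 4.49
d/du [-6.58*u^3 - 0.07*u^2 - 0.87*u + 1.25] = -19.74*u^2 - 0.14*u - 0.87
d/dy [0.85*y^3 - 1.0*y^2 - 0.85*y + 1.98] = 2.55*y^2 - 2.0*y - 0.85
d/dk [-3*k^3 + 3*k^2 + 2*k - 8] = -9*k^2 + 6*k + 2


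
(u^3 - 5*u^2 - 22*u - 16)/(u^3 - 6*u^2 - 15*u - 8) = (u + 2)/(u + 1)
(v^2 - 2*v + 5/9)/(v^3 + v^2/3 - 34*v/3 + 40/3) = (v - 1/3)/(v^2 + 2*v - 8)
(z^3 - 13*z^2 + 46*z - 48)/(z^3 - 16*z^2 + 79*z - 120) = (z - 2)/(z - 5)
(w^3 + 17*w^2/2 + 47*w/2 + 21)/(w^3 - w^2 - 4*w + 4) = (2*w^2 + 13*w + 21)/(2*(w^2 - 3*w + 2))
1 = 1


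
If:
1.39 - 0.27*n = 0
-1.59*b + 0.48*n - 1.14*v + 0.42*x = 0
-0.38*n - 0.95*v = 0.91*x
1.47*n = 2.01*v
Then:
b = -2.75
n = 5.15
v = 3.77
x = -6.08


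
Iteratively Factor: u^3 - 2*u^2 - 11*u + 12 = (u - 1)*(u^2 - u - 12) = (u - 4)*(u - 1)*(u + 3)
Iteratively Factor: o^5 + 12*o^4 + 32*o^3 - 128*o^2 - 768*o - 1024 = (o - 4)*(o^4 + 16*o^3 + 96*o^2 + 256*o + 256) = (o - 4)*(o + 4)*(o^3 + 12*o^2 + 48*o + 64) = (o - 4)*(o + 4)^2*(o^2 + 8*o + 16) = (o - 4)*(o + 4)^3*(o + 4)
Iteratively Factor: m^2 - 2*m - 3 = (m + 1)*(m - 3)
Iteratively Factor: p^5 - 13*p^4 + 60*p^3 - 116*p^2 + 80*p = (p - 2)*(p^4 - 11*p^3 + 38*p^2 - 40*p) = p*(p - 2)*(p^3 - 11*p^2 + 38*p - 40) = p*(p - 5)*(p - 2)*(p^2 - 6*p + 8) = p*(p - 5)*(p - 4)*(p - 2)*(p - 2)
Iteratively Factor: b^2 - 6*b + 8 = (b - 4)*(b - 2)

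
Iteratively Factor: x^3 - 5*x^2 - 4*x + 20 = (x - 2)*(x^2 - 3*x - 10) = (x - 5)*(x - 2)*(x + 2)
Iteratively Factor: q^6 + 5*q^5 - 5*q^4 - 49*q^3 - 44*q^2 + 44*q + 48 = (q + 2)*(q^5 + 3*q^4 - 11*q^3 - 27*q^2 + 10*q + 24) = (q + 2)^2*(q^4 + q^3 - 13*q^2 - q + 12) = (q - 1)*(q + 2)^2*(q^3 + 2*q^2 - 11*q - 12) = (q - 1)*(q + 2)^2*(q + 4)*(q^2 - 2*q - 3) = (q - 1)*(q + 1)*(q + 2)^2*(q + 4)*(q - 3)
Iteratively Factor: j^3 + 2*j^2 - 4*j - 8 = (j + 2)*(j^2 - 4) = (j - 2)*(j + 2)*(j + 2)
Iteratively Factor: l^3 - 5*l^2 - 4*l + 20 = (l + 2)*(l^2 - 7*l + 10) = (l - 5)*(l + 2)*(l - 2)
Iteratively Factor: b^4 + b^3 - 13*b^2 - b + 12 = (b + 4)*(b^3 - 3*b^2 - b + 3) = (b + 1)*(b + 4)*(b^2 - 4*b + 3) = (b - 3)*(b + 1)*(b + 4)*(b - 1)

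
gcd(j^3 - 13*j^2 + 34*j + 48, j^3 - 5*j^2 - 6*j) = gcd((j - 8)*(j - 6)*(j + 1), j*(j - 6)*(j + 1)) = j^2 - 5*j - 6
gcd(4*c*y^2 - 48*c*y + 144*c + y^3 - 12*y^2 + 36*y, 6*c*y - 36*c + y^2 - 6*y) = y - 6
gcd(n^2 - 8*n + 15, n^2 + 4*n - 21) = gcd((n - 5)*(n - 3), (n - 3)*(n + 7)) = n - 3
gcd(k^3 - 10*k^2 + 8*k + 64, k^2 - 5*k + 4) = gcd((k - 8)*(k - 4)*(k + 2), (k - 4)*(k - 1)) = k - 4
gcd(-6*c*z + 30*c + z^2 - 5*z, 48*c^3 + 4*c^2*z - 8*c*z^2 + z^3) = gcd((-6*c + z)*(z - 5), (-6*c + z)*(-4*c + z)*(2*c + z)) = -6*c + z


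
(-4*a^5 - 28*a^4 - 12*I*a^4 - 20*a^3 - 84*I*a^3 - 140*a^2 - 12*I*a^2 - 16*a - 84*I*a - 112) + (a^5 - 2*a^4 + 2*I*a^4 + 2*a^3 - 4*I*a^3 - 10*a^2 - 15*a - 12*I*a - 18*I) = -3*a^5 - 30*a^4 - 10*I*a^4 - 18*a^3 - 88*I*a^3 - 150*a^2 - 12*I*a^2 - 31*a - 96*I*a - 112 - 18*I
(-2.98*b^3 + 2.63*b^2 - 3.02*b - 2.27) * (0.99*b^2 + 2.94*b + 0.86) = -2.9502*b^5 - 6.1575*b^4 + 2.1796*b^3 - 8.8643*b^2 - 9.271*b - 1.9522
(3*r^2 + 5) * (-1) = -3*r^2 - 5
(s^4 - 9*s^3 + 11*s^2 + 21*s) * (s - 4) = s^5 - 13*s^4 + 47*s^3 - 23*s^2 - 84*s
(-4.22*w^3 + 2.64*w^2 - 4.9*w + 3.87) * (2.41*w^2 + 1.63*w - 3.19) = -10.1702*w^5 - 0.516199999999998*w^4 + 5.956*w^3 - 7.0819*w^2 + 21.9391*w - 12.3453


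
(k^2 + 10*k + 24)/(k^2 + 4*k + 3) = (k^2 + 10*k + 24)/(k^2 + 4*k + 3)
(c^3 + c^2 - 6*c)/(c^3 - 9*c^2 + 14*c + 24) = c*(c^2 + c - 6)/(c^3 - 9*c^2 + 14*c + 24)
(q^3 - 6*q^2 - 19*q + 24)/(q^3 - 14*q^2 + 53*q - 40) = (q + 3)/(q - 5)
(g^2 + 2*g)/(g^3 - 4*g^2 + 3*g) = (g + 2)/(g^2 - 4*g + 3)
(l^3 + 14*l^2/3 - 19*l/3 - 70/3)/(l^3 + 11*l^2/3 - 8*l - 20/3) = (3*l^2 - l - 14)/(3*l^2 - 4*l - 4)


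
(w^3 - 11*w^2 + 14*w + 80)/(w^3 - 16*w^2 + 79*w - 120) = (w + 2)/(w - 3)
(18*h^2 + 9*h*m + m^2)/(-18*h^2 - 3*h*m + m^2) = (-6*h - m)/(6*h - m)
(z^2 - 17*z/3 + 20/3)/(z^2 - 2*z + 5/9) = 3*(z - 4)/(3*z - 1)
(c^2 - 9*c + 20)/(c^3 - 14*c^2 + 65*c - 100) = 1/(c - 5)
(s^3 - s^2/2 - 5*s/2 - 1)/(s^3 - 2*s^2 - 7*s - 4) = (s^2 - 3*s/2 - 1)/(s^2 - 3*s - 4)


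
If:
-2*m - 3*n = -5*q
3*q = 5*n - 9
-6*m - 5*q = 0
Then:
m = -135/146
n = 180/73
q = 81/73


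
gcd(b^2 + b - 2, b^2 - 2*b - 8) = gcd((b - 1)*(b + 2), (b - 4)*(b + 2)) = b + 2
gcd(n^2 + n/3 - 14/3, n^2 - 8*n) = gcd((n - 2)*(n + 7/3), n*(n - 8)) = 1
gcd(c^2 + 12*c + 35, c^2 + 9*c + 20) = c + 5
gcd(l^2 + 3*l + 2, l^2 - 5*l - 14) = l + 2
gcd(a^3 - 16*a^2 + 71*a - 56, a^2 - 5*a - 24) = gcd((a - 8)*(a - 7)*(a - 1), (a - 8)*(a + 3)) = a - 8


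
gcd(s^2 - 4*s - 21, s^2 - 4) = 1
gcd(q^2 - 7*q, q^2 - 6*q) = q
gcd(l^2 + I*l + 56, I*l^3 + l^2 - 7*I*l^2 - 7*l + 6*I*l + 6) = 1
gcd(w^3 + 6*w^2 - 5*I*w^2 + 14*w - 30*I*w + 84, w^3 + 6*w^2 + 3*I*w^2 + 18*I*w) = w + 6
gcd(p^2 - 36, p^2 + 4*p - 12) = p + 6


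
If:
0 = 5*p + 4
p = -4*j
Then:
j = 1/5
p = -4/5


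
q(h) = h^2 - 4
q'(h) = 2*h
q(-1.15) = -2.68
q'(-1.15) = -2.30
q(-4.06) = 12.48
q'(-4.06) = -8.12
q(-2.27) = 1.15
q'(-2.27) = -4.54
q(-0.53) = -3.72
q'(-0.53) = -1.06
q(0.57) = -3.68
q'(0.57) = 1.14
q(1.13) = -2.72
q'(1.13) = 2.26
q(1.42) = -1.98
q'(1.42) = 2.84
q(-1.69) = -1.14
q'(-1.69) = -3.38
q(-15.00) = 221.00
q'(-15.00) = -30.00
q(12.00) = 140.00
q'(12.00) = 24.00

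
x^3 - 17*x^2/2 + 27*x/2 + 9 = (x - 6)*(x - 3)*(x + 1/2)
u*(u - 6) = u^2 - 6*u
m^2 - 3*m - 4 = (m - 4)*(m + 1)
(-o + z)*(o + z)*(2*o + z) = -2*o^3 - o^2*z + 2*o*z^2 + z^3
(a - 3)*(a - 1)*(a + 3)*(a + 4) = a^4 + 3*a^3 - 13*a^2 - 27*a + 36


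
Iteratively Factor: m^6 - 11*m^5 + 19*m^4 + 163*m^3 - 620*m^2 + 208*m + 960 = (m - 3)*(m^5 - 8*m^4 - 5*m^3 + 148*m^2 - 176*m - 320) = (m - 4)*(m - 3)*(m^4 - 4*m^3 - 21*m^2 + 64*m + 80) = (m - 4)*(m - 3)*(m + 1)*(m^3 - 5*m^2 - 16*m + 80) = (m - 4)^2*(m - 3)*(m + 1)*(m^2 - m - 20) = (m - 4)^2*(m - 3)*(m + 1)*(m + 4)*(m - 5)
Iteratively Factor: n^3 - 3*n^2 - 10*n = (n + 2)*(n^2 - 5*n) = (n - 5)*(n + 2)*(n)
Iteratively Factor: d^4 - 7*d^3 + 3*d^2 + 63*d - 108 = (d - 4)*(d^3 - 3*d^2 - 9*d + 27) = (d - 4)*(d + 3)*(d^2 - 6*d + 9) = (d - 4)*(d - 3)*(d + 3)*(d - 3)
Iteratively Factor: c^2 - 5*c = (c)*(c - 5)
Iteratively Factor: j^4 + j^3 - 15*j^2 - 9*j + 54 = (j - 3)*(j^3 + 4*j^2 - 3*j - 18) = (j - 3)*(j - 2)*(j^2 + 6*j + 9) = (j - 3)*(j - 2)*(j + 3)*(j + 3)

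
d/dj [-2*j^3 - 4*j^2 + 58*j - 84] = -6*j^2 - 8*j + 58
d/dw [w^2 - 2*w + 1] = 2*w - 2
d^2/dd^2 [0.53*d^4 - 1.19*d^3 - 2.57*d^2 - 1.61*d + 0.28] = 6.36*d^2 - 7.14*d - 5.14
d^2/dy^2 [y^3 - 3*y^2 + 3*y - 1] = 6*y - 6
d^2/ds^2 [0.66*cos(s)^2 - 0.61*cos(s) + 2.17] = 0.61*cos(s) - 1.32*cos(2*s)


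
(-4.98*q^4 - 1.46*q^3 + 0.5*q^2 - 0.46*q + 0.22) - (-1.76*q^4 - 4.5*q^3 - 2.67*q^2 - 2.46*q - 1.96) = -3.22*q^4 + 3.04*q^3 + 3.17*q^2 + 2.0*q + 2.18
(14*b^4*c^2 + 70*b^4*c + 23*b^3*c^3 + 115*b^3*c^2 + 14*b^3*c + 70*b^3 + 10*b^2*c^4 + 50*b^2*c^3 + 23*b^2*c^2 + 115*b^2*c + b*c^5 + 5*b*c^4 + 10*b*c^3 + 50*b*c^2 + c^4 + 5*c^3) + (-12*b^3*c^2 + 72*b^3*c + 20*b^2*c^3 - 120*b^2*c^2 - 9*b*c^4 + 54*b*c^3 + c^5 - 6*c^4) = 14*b^4*c^2 + 70*b^4*c + 23*b^3*c^3 + 103*b^3*c^2 + 86*b^3*c + 70*b^3 + 10*b^2*c^4 + 70*b^2*c^3 - 97*b^2*c^2 + 115*b^2*c + b*c^5 - 4*b*c^4 + 64*b*c^3 + 50*b*c^2 + c^5 - 5*c^4 + 5*c^3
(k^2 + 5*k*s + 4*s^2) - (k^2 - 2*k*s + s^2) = 7*k*s + 3*s^2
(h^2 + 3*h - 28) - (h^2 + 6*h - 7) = -3*h - 21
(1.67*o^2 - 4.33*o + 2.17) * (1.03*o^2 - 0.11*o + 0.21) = 1.7201*o^4 - 4.6436*o^3 + 3.0621*o^2 - 1.148*o + 0.4557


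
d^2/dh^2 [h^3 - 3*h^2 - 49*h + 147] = 6*h - 6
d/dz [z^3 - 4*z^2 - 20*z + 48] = 3*z^2 - 8*z - 20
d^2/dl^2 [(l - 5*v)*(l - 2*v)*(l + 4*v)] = 6*l - 6*v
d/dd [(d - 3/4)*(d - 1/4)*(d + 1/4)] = 3*d^2 - 3*d/2 - 1/16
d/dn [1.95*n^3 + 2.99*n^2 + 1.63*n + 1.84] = 5.85*n^2 + 5.98*n + 1.63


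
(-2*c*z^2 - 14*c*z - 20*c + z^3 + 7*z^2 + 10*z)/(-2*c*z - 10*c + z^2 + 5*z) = z + 2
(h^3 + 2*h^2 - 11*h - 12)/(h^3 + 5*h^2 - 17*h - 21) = (h + 4)/(h + 7)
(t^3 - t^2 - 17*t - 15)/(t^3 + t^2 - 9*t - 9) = (t - 5)/(t - 3)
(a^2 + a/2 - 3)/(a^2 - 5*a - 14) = (a - 3/2)/(a - 7)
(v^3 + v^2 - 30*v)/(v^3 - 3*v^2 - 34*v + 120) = v/(v - 4)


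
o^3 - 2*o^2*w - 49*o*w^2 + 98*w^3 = (o - 7*w)*(o - 2*w)*(o + 7*w)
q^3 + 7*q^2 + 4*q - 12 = (q - 1)*(q + 2)*(q + 6)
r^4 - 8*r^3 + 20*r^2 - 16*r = r*(r - 4)*(r - 2)^2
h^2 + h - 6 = (h - 2)*(h + 3)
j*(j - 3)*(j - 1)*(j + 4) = j^4 - 13*j^2 + 12*j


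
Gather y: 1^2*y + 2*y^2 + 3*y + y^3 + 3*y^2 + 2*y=y^3 + 5*y^2 + 6*y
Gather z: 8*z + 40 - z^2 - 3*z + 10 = -z^2 + 5*z + 50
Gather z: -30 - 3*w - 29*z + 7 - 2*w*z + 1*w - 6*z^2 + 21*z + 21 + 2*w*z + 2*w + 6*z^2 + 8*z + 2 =0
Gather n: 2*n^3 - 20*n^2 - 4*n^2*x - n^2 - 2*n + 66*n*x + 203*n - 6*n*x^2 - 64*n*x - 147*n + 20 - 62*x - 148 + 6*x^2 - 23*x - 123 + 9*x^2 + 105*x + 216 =2*n^3 + n^2*(-4*x - 21) + n*(-6*x^2 + 2*x + 54) + 15*x^2 + 20*x - 35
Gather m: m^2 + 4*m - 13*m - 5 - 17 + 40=m^2 - 9*m + 18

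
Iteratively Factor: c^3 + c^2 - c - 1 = (c - 1)*(c^2 + 2*c + 1) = (c - 1)*(c + 1)*(c + 1)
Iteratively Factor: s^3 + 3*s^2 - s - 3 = (s + 1)*(s^2 + 2*s - 3) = (s + 1)*(s + 3)*(s - 1)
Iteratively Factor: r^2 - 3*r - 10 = (r + 2)*(r - 5)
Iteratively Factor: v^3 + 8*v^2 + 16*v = (v + 4)*(v^2 + 4*v) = v*(v + 4)*(v + 4)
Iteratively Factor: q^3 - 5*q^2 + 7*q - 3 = (q - 1)*(q^2 - 4*q + 3) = (q - 1)^2*(q - 3)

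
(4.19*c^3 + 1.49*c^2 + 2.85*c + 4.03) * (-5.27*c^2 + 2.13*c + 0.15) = -22.0813*c^5 + 1.0724*c^4 - 11.2173*c^3 - 14.9441*c^2 + 9.0114*c + 0.6045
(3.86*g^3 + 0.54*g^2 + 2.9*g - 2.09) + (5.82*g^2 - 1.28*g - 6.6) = 3.86*g^3 + 6.36*g^2 + 1.62*g - 8.69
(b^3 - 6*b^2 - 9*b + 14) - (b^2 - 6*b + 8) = b^3 - 7*b^2 - 3*b + 6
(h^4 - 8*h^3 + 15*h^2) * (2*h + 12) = 2*h^5 - 4*h^4 - 66*h^3 + 180*h^2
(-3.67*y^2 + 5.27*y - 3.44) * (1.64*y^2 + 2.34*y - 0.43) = -6.0188*y^4 + 0.0549999999999997*y^3 + 8.2683*y^2 - 10.3157*y + 1.4792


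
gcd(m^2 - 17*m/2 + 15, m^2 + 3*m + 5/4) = 1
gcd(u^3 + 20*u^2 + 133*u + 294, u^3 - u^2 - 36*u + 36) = u + 6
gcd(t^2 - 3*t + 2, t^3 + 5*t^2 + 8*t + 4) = 1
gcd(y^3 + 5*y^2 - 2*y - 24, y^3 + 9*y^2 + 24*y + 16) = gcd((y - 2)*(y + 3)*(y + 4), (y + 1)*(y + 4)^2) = y + 4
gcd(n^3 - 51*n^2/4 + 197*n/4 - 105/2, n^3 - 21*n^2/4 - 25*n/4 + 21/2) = n - 6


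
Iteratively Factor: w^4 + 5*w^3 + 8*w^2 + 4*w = (w)*(w^3 + 5*w^2 + 8*w + 4) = w*(w + 2)*(w^2 + 3*w + 2) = w*(w + 1)*(w + 2)*(w + 2)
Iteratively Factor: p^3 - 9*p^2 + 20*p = (p - 4)*(p^2 - 5*p) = p*(p - 4)*(p - 5)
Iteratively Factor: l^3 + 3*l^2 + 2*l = (l + 1)*(l^2 + 2*l) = l*(l + 1)*(l + 2)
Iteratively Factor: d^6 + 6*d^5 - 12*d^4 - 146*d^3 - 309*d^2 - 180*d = (d + 3)*(d^5 + 3*d^4 - 21*d^3 - 83*d^2 - 60*d) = (d + 3)*(d + 4)*(d^4 - d^3 - 17*d^2 - 15*d) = (d + 1)*(d + 3)*(d + 4)*(d^3 - 2*d^2 - 15*d) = (d + 1)*(d + 3)^2*(d + 4)*(d^2 - 5*d) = (d - 5)*(d + 1)*(d + 3)^2*(d + 4)*(d)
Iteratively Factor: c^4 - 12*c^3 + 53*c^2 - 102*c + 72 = (c - 3)*(c^3 - 9*c^2 + 26*c - 24) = (c - 3)^2*(c^2 - 6*c + 8) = (c - 3)^2*(c - 2)*(c - 4)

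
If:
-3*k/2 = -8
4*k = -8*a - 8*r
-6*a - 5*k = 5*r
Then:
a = -40/3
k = 16/3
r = 32/3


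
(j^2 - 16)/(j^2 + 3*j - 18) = (j^2 - 16)/(j^2 + 3*j - 18)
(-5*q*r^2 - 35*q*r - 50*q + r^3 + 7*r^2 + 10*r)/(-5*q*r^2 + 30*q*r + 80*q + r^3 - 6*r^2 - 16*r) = (r + 5)/(r - 8)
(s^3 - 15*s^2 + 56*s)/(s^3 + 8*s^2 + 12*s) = (s^2 - 15*s + 56)/(s^2 + 8*s + 12)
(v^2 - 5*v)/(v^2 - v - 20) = v/(v + 4)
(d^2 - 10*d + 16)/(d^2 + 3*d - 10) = (d - 8)/(d + 5)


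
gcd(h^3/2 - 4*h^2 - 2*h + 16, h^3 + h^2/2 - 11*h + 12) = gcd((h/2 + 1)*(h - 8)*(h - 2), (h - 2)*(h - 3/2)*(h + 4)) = h - 2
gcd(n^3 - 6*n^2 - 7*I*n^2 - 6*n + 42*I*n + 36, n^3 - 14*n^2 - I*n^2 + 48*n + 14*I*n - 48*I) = n^2 + n*(-6 - I) + 6*I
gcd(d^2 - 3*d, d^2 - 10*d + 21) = d - 3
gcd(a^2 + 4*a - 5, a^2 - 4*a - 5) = 1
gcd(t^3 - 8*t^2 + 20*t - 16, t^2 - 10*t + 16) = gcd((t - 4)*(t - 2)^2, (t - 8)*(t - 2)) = t - 2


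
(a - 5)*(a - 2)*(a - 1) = a^3 - 8*a^2 + 17*a - 10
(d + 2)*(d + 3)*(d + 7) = d^3 + 12*d^2 + 41*d + 42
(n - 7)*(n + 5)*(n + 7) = n^3 + 5*n^2 - 49*n - 245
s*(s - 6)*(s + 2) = s^3 - 4*s^2 - 12*s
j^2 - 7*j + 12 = (j - 4)*(j - 3)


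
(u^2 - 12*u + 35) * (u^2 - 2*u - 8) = u^4 - 14*u^3 + 51*u^2 + 26*u - 280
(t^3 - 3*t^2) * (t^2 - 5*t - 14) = t^5 - 8*t^4 + t^3 + 42*t^2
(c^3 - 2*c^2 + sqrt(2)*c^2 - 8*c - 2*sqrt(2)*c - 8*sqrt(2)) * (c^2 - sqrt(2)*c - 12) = c^5 - 2*c^4 - 22*c^3 - 12*sqrt(2)*c^2 + 28*c^2 + 24*sqrt(2)*c + 112*c + 96*sqrt(2)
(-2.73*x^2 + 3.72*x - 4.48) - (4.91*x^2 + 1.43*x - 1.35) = -7.64*x^2 + 2.29*x - 3.13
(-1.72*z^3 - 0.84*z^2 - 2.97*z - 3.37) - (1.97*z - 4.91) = -1.72*z^3 - 0.84*z^2 - 4.94*z + 1.54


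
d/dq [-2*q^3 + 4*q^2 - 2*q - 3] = -6*q^2 + 8*q - 2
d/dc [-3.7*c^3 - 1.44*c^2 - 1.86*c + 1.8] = -11.1*c^2 - 2.88*c - 1.86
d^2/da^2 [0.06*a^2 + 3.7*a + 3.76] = 0.120000000000000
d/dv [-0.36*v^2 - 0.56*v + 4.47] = -0.72*v - 0.56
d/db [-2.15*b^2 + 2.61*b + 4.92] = 2.61 - 4.3*b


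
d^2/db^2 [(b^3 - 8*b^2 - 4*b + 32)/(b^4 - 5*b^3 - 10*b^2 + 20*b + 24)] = 2*(b^3 - 24*b^2 + 138*b - 278)/(b^6 - 15*b^5 + 57*b^4 + 55*b^3 - 342*b^2 - 540*b - 216)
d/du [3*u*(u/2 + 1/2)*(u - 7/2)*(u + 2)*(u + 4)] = 15*u^4/2 + 21*u^3 - 189*u^2/4 - 123*u - 42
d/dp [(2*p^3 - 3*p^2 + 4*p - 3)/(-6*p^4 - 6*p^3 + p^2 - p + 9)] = (12*p^6 - 36*p^5 + 56*p^4 - 28*p^3 - p^2 - 48*p + 33)/(36*p^8 + 72*p^7 + 24*p^6 - 95*p^4 - 110*p^3 + 19*p^2 - 18*p + 81)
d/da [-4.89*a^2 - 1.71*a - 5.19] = -9.78*a - 1.71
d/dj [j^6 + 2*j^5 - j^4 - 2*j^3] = j^2*(6*j^3 + 10*j^2 - 4*j - 6)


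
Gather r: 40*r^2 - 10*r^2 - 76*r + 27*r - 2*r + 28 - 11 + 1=30*r^2 - 51*r + 18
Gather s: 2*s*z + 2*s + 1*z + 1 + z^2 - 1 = s*(2*z + 2) + z^2 + z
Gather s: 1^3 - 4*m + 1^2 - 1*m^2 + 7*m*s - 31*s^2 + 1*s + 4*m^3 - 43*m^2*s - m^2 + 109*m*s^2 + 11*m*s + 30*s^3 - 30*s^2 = 4*m^3 - 2*m^2 - 4*m + 30*s^3 + s^2*(109*m - 61) + s*(-43*m^2 + 18*m + 1) + 2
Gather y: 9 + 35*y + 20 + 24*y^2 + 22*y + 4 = 24*y^2 + 57*y + 33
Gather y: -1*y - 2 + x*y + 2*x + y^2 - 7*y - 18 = 2*x + y^2 + y*(x - 8) - 20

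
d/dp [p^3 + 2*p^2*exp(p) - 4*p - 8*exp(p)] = 2*p^2*exp(p) + 3*p^2 + 4*p*exp(p) - 8*exp(p) - 4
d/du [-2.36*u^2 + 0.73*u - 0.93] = 0.73 - 4.72*u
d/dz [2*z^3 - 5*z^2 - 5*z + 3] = 6*z^2 - 10*z - 5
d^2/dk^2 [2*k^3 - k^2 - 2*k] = 12*k - 2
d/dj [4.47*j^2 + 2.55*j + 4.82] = 8.94*j + 2.55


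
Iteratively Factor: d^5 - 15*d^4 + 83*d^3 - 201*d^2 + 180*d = (d - 5)*(d^4 - 10*d^3 + 33*d^2 - 36*d) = (d - 5)*(d - 3)*(d^3 - 7*d^2 + 12*d) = (d - 5)*(d - 4)*(d - 3)*(d^2 - 3*d) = d*(d - 5)*(d - 4)*(d - 3)*(d - 3)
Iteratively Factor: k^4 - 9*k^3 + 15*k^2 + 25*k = (k - 5)*(k^3 - 4*k^2 - 5*k) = (k - 5)*(k + 1)*(k^2 - 5*k) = k*(k - 5)*(k + 1)*(k - 5)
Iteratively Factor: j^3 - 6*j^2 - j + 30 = (j - 3)*(j^2 - 3*j - 10) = (j - 5)*(j - 3)*(j + 2)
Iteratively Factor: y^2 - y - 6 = (y + 2)*(y - 3)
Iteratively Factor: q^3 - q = (q - 1)*(q^2 + q) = (q - 1)*(q + 1)*(q)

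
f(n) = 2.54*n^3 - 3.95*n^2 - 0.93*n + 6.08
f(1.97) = 8.34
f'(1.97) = 13.08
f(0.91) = 3.88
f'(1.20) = 0.56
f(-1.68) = -15.55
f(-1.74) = -17.64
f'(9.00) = 545.19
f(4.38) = 139.66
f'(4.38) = 110.65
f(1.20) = 3.67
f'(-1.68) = 33.85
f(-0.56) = 4.92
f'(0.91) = -1.81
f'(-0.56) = 5.88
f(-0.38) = 5.72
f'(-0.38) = 3.17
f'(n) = 7.62*n^2 - 7.9*n - 0.93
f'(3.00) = 43.95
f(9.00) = 1529.42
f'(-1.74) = 35.89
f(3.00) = 36.32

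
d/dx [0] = 0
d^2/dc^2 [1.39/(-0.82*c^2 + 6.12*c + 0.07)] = (-1.869272*c^2 + 13.951152*c + 1.39*(1.64*c - 6.12)*(3.28*c - 12.24) + 0.159572)/(-0.82*c^2 + 6.12*c + 0.07)^3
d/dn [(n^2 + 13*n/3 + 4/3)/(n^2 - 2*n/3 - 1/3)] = -5/(n^2 - 2*n + 1)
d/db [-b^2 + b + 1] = 1 - 2*b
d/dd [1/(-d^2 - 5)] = 2*d/(d^2 + 5)^2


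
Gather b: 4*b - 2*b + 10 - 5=2*b + 5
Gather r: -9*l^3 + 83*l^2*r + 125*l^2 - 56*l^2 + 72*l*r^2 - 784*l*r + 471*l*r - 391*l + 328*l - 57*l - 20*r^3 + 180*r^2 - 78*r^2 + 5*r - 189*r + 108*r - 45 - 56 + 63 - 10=-9*l^3 + 69*l^2 - 120*l - 20*r^3 + r^2*(72*l + 102) + r*(83*l^2 - 313*l - 76) - 48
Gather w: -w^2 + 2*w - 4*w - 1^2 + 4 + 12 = -w^2 - 2*w + 15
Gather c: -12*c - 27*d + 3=-12*c - 27*d + 3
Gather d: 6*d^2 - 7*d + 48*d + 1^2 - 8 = 6*d^2 + 41*d - 7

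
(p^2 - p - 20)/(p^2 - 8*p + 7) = (p^2 - p - 20)/(p^2 - 8*p + 7)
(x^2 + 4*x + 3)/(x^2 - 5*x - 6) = (x + 3)/(x - 6)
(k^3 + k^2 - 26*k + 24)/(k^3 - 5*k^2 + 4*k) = (k + 6)/k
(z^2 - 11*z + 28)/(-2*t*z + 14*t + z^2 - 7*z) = (z - 4)/(-2*t + z)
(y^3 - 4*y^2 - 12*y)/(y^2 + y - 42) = y*(y + 2)/(y + 7)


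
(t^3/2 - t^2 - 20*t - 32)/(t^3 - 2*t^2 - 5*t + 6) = (t^2 - 4*t - 32)/(2*(t^2 - 4*t + 3))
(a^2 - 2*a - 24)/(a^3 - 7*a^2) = (a^2 - 2*a - 24)/(a^2*(a - 7))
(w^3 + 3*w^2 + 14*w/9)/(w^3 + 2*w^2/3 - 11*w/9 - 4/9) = w*(9*w^2 + 27*w + 14)/(9*w^3 + 6*w^2 - 11*w - 4)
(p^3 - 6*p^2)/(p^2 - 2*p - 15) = p^2*(6 - p)/(-p^2 + 2*p + 15)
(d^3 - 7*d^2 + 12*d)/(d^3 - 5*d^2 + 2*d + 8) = d*(d - 3)/(d^2 - d - 2)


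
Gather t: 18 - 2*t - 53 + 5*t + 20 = 3*t - 15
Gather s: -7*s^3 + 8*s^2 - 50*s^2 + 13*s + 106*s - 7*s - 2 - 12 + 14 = -7*s^3 - 42*s^2 + 112*s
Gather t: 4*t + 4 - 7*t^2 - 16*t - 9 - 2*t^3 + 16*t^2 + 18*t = -2*t^3 + 9*t^2 + 6*t - 5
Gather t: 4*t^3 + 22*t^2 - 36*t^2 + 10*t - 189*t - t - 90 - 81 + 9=4*t^3 - 14*t^2 - 180*t - 162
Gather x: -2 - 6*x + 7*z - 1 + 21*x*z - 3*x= x*(21*z - 9) + 7*z - 3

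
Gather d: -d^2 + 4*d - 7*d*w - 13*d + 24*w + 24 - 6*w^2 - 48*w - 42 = -d^2 + d*(-7*w - 9) - 6*w^2 - 24*w - 18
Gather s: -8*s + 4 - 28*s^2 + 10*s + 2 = -28*s^2 + 2*s + 6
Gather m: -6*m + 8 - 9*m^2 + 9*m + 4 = -9*m^2 + 3*m + 12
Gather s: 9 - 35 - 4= -30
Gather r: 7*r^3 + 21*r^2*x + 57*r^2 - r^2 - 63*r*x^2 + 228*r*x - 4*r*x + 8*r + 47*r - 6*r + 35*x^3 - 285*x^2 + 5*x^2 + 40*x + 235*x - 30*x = 7*r^3 + r^2*(21*x + 56) + r*(-63*x^2 + 224*x + 49) + 35*x^3 - 280*x^2 + 245*x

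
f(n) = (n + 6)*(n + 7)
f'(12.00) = 37.00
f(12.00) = 342.00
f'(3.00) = 19.00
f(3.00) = 90.00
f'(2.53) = 18.06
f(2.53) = 81.29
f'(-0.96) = 11.08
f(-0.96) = 30.44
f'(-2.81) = 7.38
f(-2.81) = 13.37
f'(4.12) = 21.24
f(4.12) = 112.53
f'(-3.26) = 6.48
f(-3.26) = 10.25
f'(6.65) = 26.30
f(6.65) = 172.67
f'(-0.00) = 13.00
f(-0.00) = 42.00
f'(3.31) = 19.62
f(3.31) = 95.99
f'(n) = 2*n + 13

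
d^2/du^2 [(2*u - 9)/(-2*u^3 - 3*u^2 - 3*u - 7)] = 6*(-8*u^5 + 60*u^4 + 142*u^3 + 191*u^2 - 3*u - 22)/(8*u^9 + 36*u^8 + 90*u^7 + 219*u^6 + 387*u^5 + 522*u^4 + 699*u^3 + 630*u^2 + 441*u + 343)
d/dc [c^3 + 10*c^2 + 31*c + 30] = 3*c^2 + 20*c + 31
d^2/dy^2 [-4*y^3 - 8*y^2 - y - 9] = -24*y - 16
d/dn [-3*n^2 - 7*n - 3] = -6*n - 7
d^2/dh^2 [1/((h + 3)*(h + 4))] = 2*((h + 3)^2 + (h + 3)*(h + 4) + (h + 4)^2)/((h + 3)^3*(h + 4)^3)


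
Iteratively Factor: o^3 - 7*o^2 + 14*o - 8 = (o - 4)*(o^2 - 3*o + 2) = (o - 4)*(o - 1)*(o - 2)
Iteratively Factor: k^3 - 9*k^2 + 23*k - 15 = (k - 5)*(k^2 - 4*k + 3) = (k - 5)*(k - 1)*(k - 3)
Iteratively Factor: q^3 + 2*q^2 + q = (q + 1)*(q^2 + q) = (q + 1)^2*(q)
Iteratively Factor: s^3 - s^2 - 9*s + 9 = (s + 3)*(s^2 - 4*s + 3) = (s - 1)*(s + 3)*(s - 3)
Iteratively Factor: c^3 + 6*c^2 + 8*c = (c + 4)*(c^2 + 2*c) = (c + 2)*(c + 4)*(c)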